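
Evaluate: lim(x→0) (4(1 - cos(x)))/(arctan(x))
This is a 0/0 indeterminate form.

Apply L'Hôpital's rule: differentiate numerator and denominator separately.
  f(x) = 4 - 4·cos(x)   ⇒   f'(x) = 4·sin(x)
  g(x) = atan(x)   ⇒   g'(x) = 1/(x^2 + 1)
  lim(x→0) f'(x)/g'(x) = lim(x→0) (4·sin(x))/(1/(x^2 + 1))
  = 0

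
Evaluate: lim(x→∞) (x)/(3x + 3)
This is an ∞/∞ indeterminate form.

Apply L'Hôpital's rule: differentiate numerator and denominator separately.
  f(x) = x   ⇒   f'(x) = 1
  g(x) = 3·x + 3   ⇒   g'(x) = 3
  lim(x→∞) f'(x)/g'(x) = lim(x→∞) (1)/(3)
  = 1/3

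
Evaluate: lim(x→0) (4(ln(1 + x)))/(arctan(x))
This is a 0/0 indeterminate form.

Apply L'Hôpital's rule: differentiate numerator and denominator separately.
  f(x) = 4·ln(x + 1)   ⇒   f'(x) = 4/(x + 1)
  g(x) = atan(x)   ⇒   g'(x) = 1/(x^2 + 1)
  lim(x→0) f'(x)/g'(x) = lim(x→0) (4/(x + 1))/(1/(x^2 + 1))
  = 4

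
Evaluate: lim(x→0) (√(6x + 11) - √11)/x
This is a standard limit.

Factor or rationalize the expression:
  lim(x→0) (√(6x + 11) - √11)/x = 3·sqrt(11)/11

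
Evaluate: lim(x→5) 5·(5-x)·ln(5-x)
This is a 0·∞ indeterminate form.

Rewrite 0·∞ as a quotient (0/0 or ∞/∞ form), then apply L'Hôpital's rule:
  lim(x→5) 5·(5-x)·ln(5-x) = 0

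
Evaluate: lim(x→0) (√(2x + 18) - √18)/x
This is a standard limit.

Factor or rationalize the expression:
  lim(x→0) (√(2x + 18) - √18)/x = sqrt(2)/6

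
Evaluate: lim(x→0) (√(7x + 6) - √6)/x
This is a standard limit.

Factor or rationalize the expression:
  lim(x→0) (√(7x + 6) - √6)/x = 7·sqrt(6)/12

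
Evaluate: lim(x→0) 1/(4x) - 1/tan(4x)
This is an ∞-∞ indeterminate form.

Combine fractions or rationalize to convert ∞-∞ to 0/0 form:
  lim(x→0) 1/(4x) - 1/tan(4x) = 0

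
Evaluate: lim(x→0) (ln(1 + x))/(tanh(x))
This is a 0/0 indeterminate form.

Apply L'Hôpital's rule: differentiate numerator and denominator separately.
  f(x) = ln(x + 1)   ⇒   f'(x) = 1/(x + 1)
  g(x) = tanh(x)   ⇒   g'(x) = 1 - tanh(x)^2
  lim(x→0) f'(x)/g'(x) = lim(x→0) (1/(x + 1))/(1 - tanh(x)^2)
  = 1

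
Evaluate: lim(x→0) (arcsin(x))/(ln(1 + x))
This is a 0/0 indeterminate form.

Apply L'Hôpital's rule: differentiate numerator and denominator separately.
  f(x) = asin(x)   ⇒   f'(x) = 1/sqrt(1 - x^2)
  g(x) = ln(x + 1)   ⇒   g'(x) = 1/(x + 1)
  lim(x→0) f'(x)/g'(x) = lim(x→0) (1/sqrt(1 - x^2))/(1/(x + 1))
  = 1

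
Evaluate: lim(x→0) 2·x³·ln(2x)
This is a 0·∞ indeterminate form.

Rewrite 0·∞ as a quotient (0/0 or ∞/∞ form), then apply L'Hôpital's rule:
  lim(x→0) 2·x³·ln(2x) = 0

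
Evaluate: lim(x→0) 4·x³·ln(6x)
This is a 0·∞ indeterminate form.

Rewrite 0·∞ as a quotient (0/0 or ∞/∞ form), then apply L'Hôpital's rule:
  lim(x→0) 4·x³·ln(6x) = 0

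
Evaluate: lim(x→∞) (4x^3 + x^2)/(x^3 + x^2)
This is an ∞/∞ indeterminate form.

Apply L'Hôpital's rule: differentiate numerator and denominator separately.
  f(x) = 4·x^3 + x^2   ⇒   f'(x) = 12·x^2 + 2·x
  g(x) = x^3 + x^2   ⇒   g'(x) = 3·x^2 + 2·x
  lim(x→∞) f'(x)/g'(x) = lim(x→∞) (12·x^2 + 2·x)/(3·x^2 + 2·x)
  = 4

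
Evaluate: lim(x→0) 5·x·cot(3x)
This is a 0·∞ indeterminate form.

Rewrite 0·∞ as a quotient (0/0 or ∞/∞ form), then apply L'Hôpital's rule:
  lim(x→0) 5·x·cot(3x) = 5/3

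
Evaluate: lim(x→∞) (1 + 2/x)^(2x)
This is an exponential indeterminate form.

For exponential indeterminate forms, take the natural log:
  Let L = lim(x→∞) (1 + 2/x)^(2x)
  Then ln(L) = lim(x→∞) [exponent × ln(base)]
  Evaluate using L'Hôpital or standard limits, then exponentiate.
  L = e^(4)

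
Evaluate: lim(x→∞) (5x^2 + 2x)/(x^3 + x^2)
This is an ∞/∞ indeterminate form.

Apply L'Hôpital's rule: differentiate numerator and denominator separately.
  f(x) = 5·x^2 + 2·x   ⇒   f'(x) = 10·x + 2
  g(x) = x^3 + x^2   ⇒   g'(x) = 3·x^2 + 2·x
  lim(x→∞) f'(x)/g'(x) = lim(x→∞) (10·x + 2)/(3·x^2 + 2·x)
  = 0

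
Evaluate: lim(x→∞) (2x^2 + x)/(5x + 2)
This is an ∞/∞ indeterminate form.

Apply L'Hôpital's rule: differentiate numerator and denominator separately.
  f(x) = 2·x^2 + x   ⇒   f'(x) = 4·x + 1
  g(x) = 5·x + 2   ⇒   g'(x) = 5
  lim(x→∞) f'(x)/g'(x) = lim(x→∞) (4·x + 1)/(5)
  = ∞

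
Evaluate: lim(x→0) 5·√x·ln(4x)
This is a 0·∞ indeterminate form.

Rewrite 0·∞ as a quotient (0/0 or ∞/∞ form), then apply L'Hôpital's rule:
  lim(x→0) 5·√x·ln(4x) = 0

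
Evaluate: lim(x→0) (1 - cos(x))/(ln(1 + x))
This is a 0/0 indeterminate form.

Apply L'Hôpital's rule: differentiate numerator and denominator separately.
  f(x) = 1 - cos(x)   ⇒   f'(x) = sin(x)
  g(x) = ln(x + 1)   ⇒   g'(x) = 1/(x + 1)
  lim(x→0) f'(x)/g'(x) = lim(x→0) (sin(x))/(1/(x + 1))
  = 0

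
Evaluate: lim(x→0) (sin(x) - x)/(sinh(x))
This is a 0/0 indeterminate form.

Apply L'Hôpital's rule: differentiate numerator and denominator separately.
  f(x) = -x + sin(x)   ⇒   f'(x) = cos(x) - 1
  g(x) = sinh(x)   ⇒   g'(x) = cosh(x)
  lim(x→0) f'(x)/g'(x) = lim(x→0) (cos(x) - 1)/(cosh(x))
  = 0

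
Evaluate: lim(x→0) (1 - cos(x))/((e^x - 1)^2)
This is a 0/0 indeterminate form.

Apply L'Hôpital's rule: differentiate numerator and denominator separately.
  f(x) = 1 - cos(x)   ⇒   f'(x) = sin(x)
  g(x) = (e^(x) - 1)^2   ⇒   g'(x) = 2·(e^(x) - 1)·e^(x)
  lim(x→0) f'(x)/g'(x) = lim(x→0) (sin(x))/(2·(e^(x) - 1)·e^(x))
  = 1/2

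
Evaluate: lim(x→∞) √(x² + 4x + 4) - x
This is an ∞-∞ indeterminate form.

Combine fractions or rationalize to convert ∞-∞ to 0/0 form:
  lim(x→∞) √(x² + 4x + 4) - x = 2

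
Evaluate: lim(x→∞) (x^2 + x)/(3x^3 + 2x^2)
This is an ∞/∞ indeterminate form.

Apply L'Hôpital's rule: differentiate numerator and denominator separately.
  f(x) = x^2 + x   ⇒   f'(x) = 2·x + 1
  g(x) = 3·x^3 + 2·x^2   ⇒   g'(x) = 9·x^2 + 4·x
  lim(x→∞) f'(x)/g'(x) = lim(x→∞) (2·x + 1)/(9·x^2 + 4·x)
  = 0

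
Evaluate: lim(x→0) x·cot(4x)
This is a 0·∞ indeterminate form.

Rewrite 0·∞ as a quotient (0/0 or ∞/∞ form), then apply L'Hôpital's rule:
  lim(x→0) x·cot(4x) = 1/4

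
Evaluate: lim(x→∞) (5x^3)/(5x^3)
This is an ∞/∞ indeterminate form.

Apply L'Hôpital's rule: differentiate numerator and denominator separately.
  f(x) = 5·x^3   ⇒   f'(x) = 15·x^2
  g(x) = 5·x^3   ⇒   g'(x) = 15·x^2
  lim(x→∞) f'(x)/g'(x) = lim(x→∞) (15·x^2)/(15·x^2)
  = 1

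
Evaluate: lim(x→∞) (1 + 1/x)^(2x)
This is an exponential indeterminate form.

For exponential indeterminate forms, take the natural log:
  Let L = lim(x→∞) (1 + 1/x)^(2x)
  Then ln(L) = lim(x→∞) [exponent × ln(base)]
  Evaluate using L'Hôpital or standard limits, then exponentiate.
  L = e²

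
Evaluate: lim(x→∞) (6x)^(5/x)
This is an exponential indeterminate form.

For exponential indeterminate forms, take the natural log:
  Let L = lim(x→∞) (6x)^(5/x)
  Then ln(L) = lim(x→∞) [exponent × ln(base)]
  Evaluate using L'Hôpital or standard limits, then exponentiate.
  L = 1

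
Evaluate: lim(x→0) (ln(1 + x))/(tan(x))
This is a 0/0 indeterminate form.

Apply L'Hôpital's rule: differentiate numerator and denominator separately.
  f(x) = ln(x + 1)   ⇒   f'(x) = 1/(x + 1)
  g(x) = tan(x)   ⇒   g'(x) = tan(x)^2 + 1
  lim(x→0) f'(x)/g'(x) = lim(x→0) (1/(x + 1))/(tan(x)^2 + 1)
  = 1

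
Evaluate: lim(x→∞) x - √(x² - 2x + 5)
This is an ∞-∞ indeterminate form.

Combine fractions or rationalize to convert ∞-∞ to 0/0 form:
  lim(x→∞) x - √(x² - 2x + 5) = 1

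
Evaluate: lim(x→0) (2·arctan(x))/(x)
This is a 0/0 indeterminate form.

Apply L'Hôpital's rule: differentiate numerator and denominator separately.
  f(x) = 2·atan(x)   ⇒   f'(x) = 2/(x^2 + 1)
  g(x) = x   ⇒   g'(x) = 1
  lim(x→0) f'(x)/g'(x) = lim(x→0) (2/(x^2 + 1))/(1)
  = 2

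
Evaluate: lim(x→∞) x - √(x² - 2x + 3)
This is an ∞-∞ indeterminate form.

Combine fractions or rationalize to convert ∞-∞ to 0/0 form:
  lim(x→∞) x - √(x² - 2x + 3) = 1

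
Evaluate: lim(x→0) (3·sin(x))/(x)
This is a 0/0 indeterminate form.

Apply L'Hôpital's rule: differentiate numerator and denominator separately.
  f(x) = 3·sin(x)   ⇒   f'(x) = 3·cos(x)
  g(x) = x   ⇒   g'(x) = 1
  lim(x→0) f'(x)/g'(x) = lim(x→0) (3·cos(x))/(1)
  = 3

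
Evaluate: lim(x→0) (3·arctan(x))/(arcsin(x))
This is a 0/0 indeterminate form.

Apply L'Hôpital's rule: differentiate numerator and denominator separately.
  f(x) = 3·atan(x)   ⇒   f'(x) = 3/(x^2 + 1)
  g(x) = asin(x)   ⇒   g'(x) = 1/sqrt(1 - x^2)
  lim(x→0) f'(x)/g'(x) = lim(x→0) (3/(x^2 + 1))/(1/sqrt(1 - x^2))
  = 3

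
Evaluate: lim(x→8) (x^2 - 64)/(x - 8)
This is a standard limit.

Factor or rationalize the expression:
  lim(x→8) (x^2 - 64)/(x - 8) = 16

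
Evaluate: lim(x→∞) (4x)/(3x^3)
This is an ∞/∞ indeterminate form.

Apply L'Hôpital's rule: differentiate numerator and denominator separately.
  f(x) = 4·x   ⇒   f'(x) = 4
  g(x) = 3·x^3   ⇒   g'(x) = 9·x^2
  lim(x→∞) f'(x)/g'(x) = lim(x→∞) (4)/(9·x^2)
  = 0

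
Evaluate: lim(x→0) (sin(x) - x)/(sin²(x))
This is a 0/0 indeterminate form.

Apply L'Hôpital's rule: differentiate numerator and denominator separately.
  f(x) = -x + sin(x)   ⇒   f'(x) = cos(x) - 1
  g(x) = sin(x)^2   ⇒   g'(x) = 2·sin(x)·cos(x)
  lim(x→0) f'(x)/g'(x) = lim(x→0) (cos(x) - 1)/(2·sin(x)·cos(x))
  = 0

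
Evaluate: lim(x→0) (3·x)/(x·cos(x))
This is a 0/0 indeterminate form.

Apply L'Hôpital's rule: differentiate numerator and denominator separately.
  f(x) = 3·x   ⇒   f'(x) = 3
  g(x) = x·cos(x)   ⇒   g'(x) = -x·sin(x) + cos(x)
  lim(x→0) f'(x)/g'(x) = lim(x→0) (3)/(-x·sin(x) + cos(x))
  = 3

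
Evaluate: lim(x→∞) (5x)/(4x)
This is an ∞/∞ indeterminate form.

Apply L'Hôpital's rule: differentiate numerator and denominator separately.
  f(x) = 5·x   ⇒   f'(x) = 5
  g(x) = 4·x   ⇒   g'(x) = 4
  lim(x→∞) f'(x)/g'(x) = lim(x→∞) (5)/(4)
  = 5/4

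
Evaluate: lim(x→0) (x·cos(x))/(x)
This is a 0/0 indeterminate form.

Apply L'Hôpital's rule: differentiate numerator and denominator separately.
  f(x) = x·cos(x)   ⇒   f'(x) = -x·sin(x) + cos(x)
  g(x) = x   ⇒   g'(x) = 1
  lim(x→0) f'(x)/g'(x) = lim(x→0) (-x·sin(x) + cos(x))/(1)
  = 1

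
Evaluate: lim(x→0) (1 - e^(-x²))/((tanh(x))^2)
This is a 0/0 indeterminate form.

Apply L'Hôpital's rule: differentiate numerator and denominator separately.
  f(x) = 1 - e^(-x^2)   ⇒   f'(x) = 2·x·e^(-x^2)
  g(x) = tanh(x)^2   ⇒   g'(x) = (2 - 2·tanh(x)^2)·tanh(x)
  lim(x→0) f'(x)/g'(x) = lim(x→0) (2·x·e^(-x^2))/((2 - 2·tanh(x)^2)·tanh(x))
  = 1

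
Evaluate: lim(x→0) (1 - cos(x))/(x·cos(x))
This is a 0/0 indeterminate form.

Apply L'Hôpital's rule: differentiate numerator and denominator separately.
  f(x) = 1 - cos(x)   ⇒   f'(x) = sin(x)
  g(x) = x·cos(x)   ⇒   g'(x) = -x·sin(x) + cos(x)
  lim(x→0) f'(x)/g'(x) = lim(x→0) (sin(x))/(-x·sin(x) + cos(x))
  = 0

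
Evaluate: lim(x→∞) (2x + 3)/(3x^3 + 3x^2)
This is an ∞/∞ indeterminate form.

Apply L'Hôpital's rule: differentiate numerator and denominator separately.
  f(x) = 2·x + 3   ⇒   f'(x) = 2
  g(x) = 3·x^3 + 3·x^2   ⇒   g'(x) = 9·x^2 + 6·x
  lim(x→∞) f'(x)/g'(x) = lim(x→∞) (2)/(9·x^2 + 6·x)
  = 0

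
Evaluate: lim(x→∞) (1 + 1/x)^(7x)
This is an exponential indeterminate form.

For exponential indeterminate forms, take the natural log:
  Let L = lim(x→∞) (1 + 1/x)^(7x)
  Then ln(L) = lim(x→∞) [exponent × ln(base)]
  Evaluate using L'Hôpital or standard limits, then exponentiate.
  L = e^(7)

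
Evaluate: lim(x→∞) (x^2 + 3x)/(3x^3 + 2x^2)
This is an ∞/∞ indeterminate form.

Apply L'Hôpital's rule: differentiate numerator and denominator separately.
  f(x) = x^2 + 3·x   ⇒   f'(x) = 2·x + 3
  g(x) = 3·x^3 + 2·x^2   ⇒   g'(x) = 9·x^2 + 4·x
  lim(x→∞) f'(x)/g'(x) = lim(x→∞) (2·x + 3)/(9·x^2 + 4·x)
  = 0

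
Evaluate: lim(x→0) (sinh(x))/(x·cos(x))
This is a 0/0 indeterminate form.

Apply L'Hôpital's rule: differentiate numerator and denominator separately.
  f(x) = sinh(x)   ⇒   f'(x) = cosh(x)
  g(x) = x·cos(x)   ⇒   g'(x) = -x·sin(x) + cos(x)
  lim(x→0) f'(x)/g'(x) = lim(x→0) (cosh(x))/(-x·sin(x) + cos(x))
  = 1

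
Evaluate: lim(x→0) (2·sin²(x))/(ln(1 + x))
This is a 0/0 indeterminate form.

Apply L'Hôpital's rule: differentiate numerator and denominator separately.
  f(x) = 2·sin(x)^2   ⇒   f'(x) = 4·sin(x)·cos(x)
  g(x) = ln(x + 1)   ⇒   g'(x) = 1/(x + 1)
  lim(x→0) f'(x)/g'(x) = lim(x→0) (4·sin(x)·cos(x))/(1/(x + 1))
  = 0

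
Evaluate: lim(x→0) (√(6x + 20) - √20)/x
This is a standard limit.

Factor or rationalize the expression:
  lim(x→0) (√(6x + 20) - √20)/x = 3·sqrt(5)/10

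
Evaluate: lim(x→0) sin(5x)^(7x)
This is an exponential indeterminate form.

For exponential indeterminate forms, take the natural log:
  Let L = lim(x→0) sin(5x)^(7x)
  Then ln(L) = lim(x→0) [exponent × ln(base)]
  Evaluate using L'Hôpital or standard limits, then exponentiate.
  L = 1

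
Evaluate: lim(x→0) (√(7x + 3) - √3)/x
This is a standard limit.

Factor or rationalize the expression:
  lim(x→0) (√(7x + 3) - √3)/x = 7·sqrt(3)/6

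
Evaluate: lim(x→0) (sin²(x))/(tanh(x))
This is a 0/0 indeterminate form.

Apply L'Hôpital's rule: differentiate numerator and denominator separately.
  f(x) = sin(x)^2   ⇒   f'(x) = 2·sin(x)·cos(x)
  g(x) = tanh(x)   ⇒   g'(x) = 1 - tanh(x)^2
  lim(x→0) f'(x)/g'(x) = lim(x→0) (2·sin(x)·cos(x))/(1 - tanh(x)^2)
  = 0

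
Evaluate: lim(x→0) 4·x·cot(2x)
This is a 0·∞ indeterminate form.

Rewrite 0·∞ as a quotient (0/0 or ∞/∞ form), then apply L'Hôpital's rule:
  lim(x→0) 4·x·cot(2x) = 2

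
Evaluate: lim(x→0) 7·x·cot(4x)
This is a 0·∞ indeterminate form.

Rewrite 0·∞ as a quotient (0/0 or ∞/∞ form), then apply L'Hôpital's rule:
  lim(x→0) 7·x·cot(4x) = 7/4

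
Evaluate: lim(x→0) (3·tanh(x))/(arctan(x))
This is a 0/0 indeterminate form.

Apply L'Hôpital's rule: differentiate numerator and denominator separately.
  f(x) = 3·tanh(x)   ⇒   f'(x) = 3 - 3·tanh(x)^2
  g(x) = atan(x)   ⇒   g'(x) = 1/(x^2 + 1)
  lim(x→0) f'(x)/g'(x) = lim(x→0) (3 - 3·tanh(x)^2)/(1/(x^2 + 1))
  = 3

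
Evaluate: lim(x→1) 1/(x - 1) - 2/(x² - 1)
This is an ∞-∞ indeterminate form.

Combine fractions or rationalize to convert ∞-∞ to 0/0 form:
  lim(x→1) 1/(x - 1) - 2/(x² - 1) = 1/2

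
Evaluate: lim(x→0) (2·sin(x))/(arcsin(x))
This is a 0/0 indeterminate form.

Apply L'Hôpital's rule: differentiate numerator and denominator separately.
  f(x) = 2·sin(x)   ⇒   f'(x) = 2·cos(x)
  g(x) = asin(x)   ⇒   g'(x) = 1/sqrt(1 - x^2)
  lim(x→0) f'(x)/g'(x) = lim(x→0) (2·cos(x))/(1/sqrt(1 - x^2))
  = 2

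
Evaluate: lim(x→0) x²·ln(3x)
This is a 0·∞ indeterminate form.

Rewrite 0·∞ as a quotient (0/0 or ∞/∞ form), then apply L'Hôpital's rule:
  lim(x→0) x²·ln(3x) = 0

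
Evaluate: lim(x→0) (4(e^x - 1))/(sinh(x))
This is a 0/0 indeterminate form.

Apply L'Hôpital's rule: differentiate numerator and denominator separately.
  f(x) = 4·e^(x) - 4   ⇒   f'(x) = 4·e^(x)
  g(x) = sinh(x)   ⇒   g'(x) = cosh(x)
  lim(x→0) f'(x)/g'(x) = lim(x→0) (4·e^(x))/(cosh(x))
  = 4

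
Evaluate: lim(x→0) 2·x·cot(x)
This is a 0·∞ indeterminate form.

Rewrite 0·∞ as a quotient (0/0 or ∞/∞ form), then apply L'Hôpital's rule:
  lim(x→0) 2·x·cot(x) = 2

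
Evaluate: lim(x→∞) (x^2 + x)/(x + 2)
This is an ∞/∞ indeterminate form.

Apply L'Hôpital's rule: differentiate numerator and denominator separately.
  f(x) = x^2 + x   ⇒   f'(x) = 2·x + 1
  g(x) = x + 2   ⇒   g'(x) = 1
  lim(x→∞) f'(x)/g'(x) = lim(x→∞) (2·x + 1)/(1)
  = ∞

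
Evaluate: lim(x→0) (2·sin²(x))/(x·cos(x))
This is a 0/0 indeterminate form.

Apply L'Hôpital's rule: differentiate numerator and denominator separately.
  f(x) = 2·sin(x)^2   ⇒   f'(x) = 4·sin(x)·cos(x)
  g(x) = x·cos(x)   ⇒   g'(x) = -x·sin(x) + cos(x)
  lim(x→0) f'(x)/g'(x) = lim(x→0) (4·sin(x)·cos(x))/(-x·sin(x) + cos(x))
  = 0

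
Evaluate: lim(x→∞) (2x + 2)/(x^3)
This is an ∞/∞ indeterminate form.

Apply L'Hôpital's rule: differentiate numerator and denominator separately.
  f(x) = 2·x + 2   ⇒   f'(x) = 2
  g(x) = x^3   ⇒   g'(x) = 3·x^2
  lim(x→∞) f'(x)/g'(x) = lim(x→∞) (2)/(3·x^2)
  = 0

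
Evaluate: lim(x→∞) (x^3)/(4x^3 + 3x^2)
This is an ∞/∞ indeterminate form.

Apply L'Hôpital's rule: differentiate numerator and denominator separately.
  f(x) = x^3   ⇒   f'(x) = 3·x^2
  g(x) = 4·x^3 + 3·x^2   ⇒   g'(x) = 12·x^2 + 6·x
  lim(x→∞) f'(x)/g'(x) = lim(x→∞) (3·x^2)/(12·x^2 + 6·x)
  = 1/4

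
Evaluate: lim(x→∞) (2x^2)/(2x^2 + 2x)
This is an ∞/∞ indeterminate form.

Apply L'Hôpital's rule: differentiate numerator and denominator separately.
  f(x) = 2·x^2   ⇒   f'(x) = 4·x
  g(x) = 2·x^2 + 2·x   ⇒   g'(x) = 4·x + 2
  lim(x→∞) f'(x)/g'(x) = lim(x→∞) (4·x)/(4·x + 2)
  = 1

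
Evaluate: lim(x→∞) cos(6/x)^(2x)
This is an exponential indeterminate form.

For exponential indeterminate forms, take the natural log:
  Let L = lim(x→∞) cos(6/x)^(2x)
  Then ln(L) = lim(x→∞) [exponent × ln(base)]
  Evaluate using L'Hôpital or standard limits, then exponentiate.
  L = 1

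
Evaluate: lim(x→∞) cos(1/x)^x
This is an exponential indeterminate form.

For exponential indeterminate forms, take the natural log:
  Let L = lim(x→∞) cos(1/x)^x
  Then ln(L) = lim(x→∞) [exponent × ln(base)]
  Evaluate using L'Hôpital or standard limits, then exponentiate.
  L = 1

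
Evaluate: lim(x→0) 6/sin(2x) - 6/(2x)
This is an ∞-∞ indeterminate form.

Combine fractions or rationalize to convert ∞-∞ to 0/0 form:
  lim(x→0) 6/sin(2x) - 6/(2x) = 0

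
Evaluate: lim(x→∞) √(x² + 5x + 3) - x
This is an ∞-∞ indeterminate form.

Combine fractions or rationalize to convert ∞-∞ to 0/0 form:
  lim(x→∞) √(x² + 5x + 3) - x = 5/2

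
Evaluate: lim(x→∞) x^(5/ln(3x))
This is an exponential indeterminate form.

For exponential indeterminate forms, take the natural log:
  Let L = lim(x→∞) x^(5/ln(3x))
  Then ln(L) = lim(x→∞) [exponent × ln(base)]
  Evaluate using L'Hôpital or standard limits, then exponentiate.
  L = e^(5)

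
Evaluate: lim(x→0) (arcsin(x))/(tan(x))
This is a 0/0 indeterminate form.

Apply L'Hôpital's rule: differentiate numerator and denominator separately.
  f(x) = asin(x)   ⇒   f'(x) = 1/sqrt(1 - x^2)
  g(x) = tan(x)   ⇒   g'(x) = tan(x)^2 + 1
  lim(x→0) f'(x)/g'(x) = lim(x→0) (1/sqrt(1 - x^2))/(tan(x)^2 + 1)
  = 1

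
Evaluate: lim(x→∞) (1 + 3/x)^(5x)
This is an exponential indeterminate form.

For exponential indeterminate forms, take the natural log:
  Let L = lim(x→∞) (1 + 3/x)^(5x)
  Then ln(L) = lim(x→∞) [exponent × ln(base)]
  Evaluate using L'Hôpital or standard limits, then exponentiate.
  L = e^(15)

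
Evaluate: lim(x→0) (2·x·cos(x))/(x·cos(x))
This is a 0/0 indeterminate form.

Apply L'Hôpital's rule: differentiate numerator and denominator separately.
  f(x) = 2·x·cos(x)   ⇒   f'(x) = -2·x·sin(x) + 2·cos(x)
  g(x) = x·cos(x)   ⇒   g'(x) = -x·sin(x) + cos(x)
  lim(x→0) f'(x)/g'(x) = lim(x→0) (-2·x·sin(x) + 2·cos(x))/(-x·sin(x) + cos(x))
  = 2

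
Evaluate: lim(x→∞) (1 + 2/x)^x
This is an exponential indeterminate form.

For exponential indeterminate forms, take the natural log:
  Let L = lim(x→∞) (1 + 2/x)^x
  Then ln(L) = lim(x→∞) [exponent × ln(base)]
  Evaluate using L'Hôpital or standard limits, then exponentiate.
  L = e²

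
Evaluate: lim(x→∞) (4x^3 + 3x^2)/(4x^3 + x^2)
This is an ∞/∞ indeterminate form.

Apply L'Hôpital's rule: differentiate numerator and denominator separately.
  f(x) = 4·x^3 + 3·x^2   ⇒   f'(x) = 12·x^2 + 6·x
  g(x) = 4·x^3 + x^2   ⇒   g'(x) = 12·x^2 + 2·x
  lim(x→∞) f'(x)/g'(x) = lim(x→∞) (12·x^2 + 6·x)/(12·x^2 + 2·x)
  = 1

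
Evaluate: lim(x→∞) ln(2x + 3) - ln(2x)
This is an ∞-∞ indeterminate form.

Combine fractions or rationalize to convert ∞-∞ to 0/0 form:
  lim(x→∞) ln(2x + 3) - ln(2x) = 0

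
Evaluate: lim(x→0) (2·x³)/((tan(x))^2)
This is a 0/0 indeterminate form.

Apply L'Hôpital's rule: differentiate numerator and denominator separately.
  f(x) = 2·x^3   ⇒   f'(x) = 6·x^2
  g(x) = tan(x)^2   ⇒   g'(x) = (2·tan(x)^2 + 2)·tan(x)
  lim(x→0) f'(x)/g'(x) = lim(x→0) (6·x^2)/((2·tan(x)^2 + 2)·tan(x))
  = 0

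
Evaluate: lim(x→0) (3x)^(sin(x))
This is an exponential indeterminate form.

For exponential indeterminate forms, take the natural log:
  Let L = lim(x→0) (3x)^(sin(x))
  Then ln(L) = lim(x→0) [exponent × ln(base)]
  Evaluate using L'Hôpital or standard limits, then exponentiate.
  L = 1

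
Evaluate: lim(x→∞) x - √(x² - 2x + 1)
This is an ∞-∞ indeterminate form.

Combine fractions or rationalize to convert ∞-∞ to 0/0 form:
  lim(x→∞) x - √(x² - 2x + 1) = 1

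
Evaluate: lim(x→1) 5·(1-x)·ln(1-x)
This is a 0·∞ indeterminate form.

Rewrite 0·∞ as a quotient (0/0 or ∞/∞ form), then apply L'Hôpital's rule:
  lim(x→1) 5·(1-x)·ln(1-x) = 0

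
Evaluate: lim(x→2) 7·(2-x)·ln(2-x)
This is a 0·∞ indeterminate form.

Rewrite 0·∞ as a quotient (0/0 or ∞/∞ form), then apply L'Hôpital's rule:
  lim(x→2) 7·(2-x)·ln(2-x) = 0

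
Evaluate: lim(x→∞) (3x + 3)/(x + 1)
This is an ∞/∞ indeterminate form.

Apply L'Hôpital's rule: differentiate numerator and denominator separately.
  f(x) = 3·x + 3   ⇒   f'(x) = 3
  g(x) = x + 1   ⇒   g'(x) = 1
  lim(x→∞) f'(x)/g'(x) = lim(x→∞) (3)/(1)
  = 3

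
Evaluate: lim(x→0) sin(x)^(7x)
This is an exponential indeterminate form.

For exponential indeterminate forms, take the natural log:
  Let L = lim(x→0) sin(x)^(7x)
  Then ln(L) = lim(x→0) [exponent × ln(base)]
  Evaluate using L'Hôpital or standard limits, then exponentiate.
  L = 1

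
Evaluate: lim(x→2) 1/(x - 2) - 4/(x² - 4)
This is an ∞-∞ indeterminate form.

Combine fractions or rationalize to convert ∞-∞ to 0/0 form:
  lim(x→2) 1/(x - 2) - 4/(x² - 4) = 1/4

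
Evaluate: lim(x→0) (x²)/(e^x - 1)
This is a 0/0 indeterminate form.

Apply L'Hôpital's rule: differentiate numerator and denominator separately.
  f(x) = x^2   ⇒   f'(x) = 2·x
  g(x) = e^(x) - 1   ⇒   g'(x) = e^(x)
  lim(x→0) f'(x)/g'(x) = lim(x→0) (2·x)/(e^(x))
  = 0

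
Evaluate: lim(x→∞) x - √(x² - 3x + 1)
This is an ∞-∞ indeterminate form.

Combine fractions or rationalize to convert ∞-∞ to 0/0 form:
  lim(x→∞) x - √(x² - 3x + 1) = 3/2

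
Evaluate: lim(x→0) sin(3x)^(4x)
This is an exponential indeterminate form.

For exponential indeterminate forms, take the natural log:
  Let L = lim(x→0) sin(3x)^(4x)
  Then ln(L) = lim(x→0) [exponent × ln(base)]
  Evaluate using L'Hôpital or standard limits, then exponentiate.
  L = 1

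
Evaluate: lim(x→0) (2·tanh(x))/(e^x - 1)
This is a 0/0 indeterminate form.

Apply L'Hôpital's rule: differentiate numerator and denominator separately.
  f(x) = 2·tanh(x)   ⇒   f'(x) = 2 - 2·tanh(x)^2
  g(x) = e^(x) - 1   ⇒   g'(x) = e^(x)
  lim(x→0) f'(x)/g'(x) = lim(x→0) (2 - 2·tanh(x)^2)/(e^(x))
  = 2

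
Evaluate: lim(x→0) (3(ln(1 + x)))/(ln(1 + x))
This is a 0/0 indeterminate form.

Apply L'Hôpital's rule: differentiate numerator and denominator separately.
  f(x) = 3·ln(x + 1)   ⇒   f'(x) = 3/(x + 1)
  g(x) = ln(x + 1)   ⇒   g'(x) = 1/(x + 1)
  lim(x→0) f'(x)/g'(x) = lim(x→0) (3/(x + 1))/(1/(x + 1))
  = 3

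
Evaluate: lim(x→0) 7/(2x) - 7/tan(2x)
This is an ∞-∞ indeterminate form.

Combine fractions or rationalize to convert ∞-∞ to 0/0 form:
  lim(x→0) 7/(2x) - 7/tan(2x) = 0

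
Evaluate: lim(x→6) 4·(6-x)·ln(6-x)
This is a 0·∞ indeterminate form.

Rewrite 0·∞ as a quotient (0/0 or ∞/∞ form), then apply L'Hôpital's rule:
  lim(x→6) 4·(6-x)·ln(6-x) = 0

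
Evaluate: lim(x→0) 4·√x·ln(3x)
This is a 0·∞ indeterminate form.

Rewrite 0·∞ as a quotient (0/0 or ∞/∞ form), then apply L'Hôpital's rule:
  lim(x→0) 4·√x·ln(3x) = 0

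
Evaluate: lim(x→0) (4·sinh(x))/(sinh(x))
This is a 0/0 indeterminate form.

Apply L'Hôpital's rule: differentiate numerator and denominator separately.
  f(x) = 4·sinh(x)   ⇒   f'(x) = 4·cosh(x)
  g(x) = sinh(x)   ⇒   g'(x) = cosh(x)
  lim(x→0) f'(x)/g'(x) = lim(x→0) (4·cosh(x))/(cosh(x))
  = 4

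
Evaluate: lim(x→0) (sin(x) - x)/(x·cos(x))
This is a 0/0 indeterminate form.

Apply L'Hôpital's rule: differentiate numerator and denominator separately.
  f(x) = -x + sin(x)   ⇒   f'(x) = cos(x) - 1
  g(x) = x·cos(x)   ⇒   g'(x) = -x·sin(x) + cos(x)
  lim(x→0) f'(x)/g'(x) = lim(x→0) (cos(x) - 1)/(-x·sin(x) + cos(x))
  = 0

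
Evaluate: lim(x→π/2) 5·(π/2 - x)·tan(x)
This is a 0·∞ indeterminate form.

Rewrite 0·∞ as a quotient (0/0 or ∞/∞ form), then apply L'Hôpital's rule:
  lim(x→π/2) 5·(π/2 - x)·tan(x) = 5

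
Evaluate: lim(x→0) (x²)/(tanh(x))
This is a 0/0 indeterminate form.

Apply L'Hôpital's rule: differentiate numerator and denominator separately.
  f(x) = x^2   ⇒   f'(x) = 2·x
  g(x) = tanh(x)   ⇒   g'(x) = 1 - tanh(x)^2
  lim(x→0) f'(x)/g'(x) = lim(x→0) (2·x)/(1 - tanh(x)^2)
  = 0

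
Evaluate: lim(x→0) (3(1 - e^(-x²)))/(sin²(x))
This is a 0/0 indeterminate form.

Apply L'Hôpital's rule: differentiate numerator and denominator separately.
  f(x) = 3 - 3·e^(-x^2)   ⇒   f'(x) = 6·x·e^(-x^2)
  g(x) = sin(x)^2   ⇒   g'(x) = 2·sin(x)·cos(x)
  lim(x→0) f'(x)/g'(x) = lim(x→0) (6·x·e^(-x^2))/(2·sin(x)·cos(x))
  = 3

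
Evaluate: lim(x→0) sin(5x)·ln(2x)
This is a 0·∞ indeterminate form.

Rewrite 0·∞ as a quotient (0/0 or ∞/∞ form), then apply L'Hôpital's rule:
  lim(x→0) sin(5x)·ln(2x) = 0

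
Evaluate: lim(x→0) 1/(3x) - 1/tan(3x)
This is an ∞-∞ indeterminate form.

Combine fractions or rationalize to convert ∞-∞ to 0/0 form:
  lim(x→0) 1/(3x) - 1/tan(3x) = 0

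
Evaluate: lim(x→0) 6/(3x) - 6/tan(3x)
This is an ∞-∞ indeterminate form.

Combine fractions or rationalize to convert ∞-∞ to 0/0 form:
  lim(x→0) 6/(3x) - 6/tan(3x) = 0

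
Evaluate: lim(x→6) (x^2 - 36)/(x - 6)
This is a standard limit.

Factor or rationalize the expression:
  lim(x→6) (x^2 - 36)/(x - 6) = 12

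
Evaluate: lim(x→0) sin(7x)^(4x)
This is an exponential indeterminate form.

For exponential indeterminate forms, take the natural log:
  Let L = lim(x→0) sin(7x)^(4x)
  Then ln(L) = lim(x→0) [exponent × ln(base)]
  Evaluate using L'Hôpital or standard limits, then exponentiate.
  L = 1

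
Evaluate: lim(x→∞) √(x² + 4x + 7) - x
This is an ∞-∞ indeterminate form.

Combine fractions or rationalize to convert ∞-∞ to 0/0 form:
  lim(x→∞) √(x² + 4x + 7) - x = 2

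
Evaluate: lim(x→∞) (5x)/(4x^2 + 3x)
This is an ∞/∞ indeterminate form.

Apply L'Hôpital's rule: differentiate numerator and denominator separately.
  f(x) = 5·x   ⇒   f'(x) = 5
  g(x) = 4·x^2 + 3·x   ⇒   g'(x) = 8·x + 3
  lim(x→∞) f'(x)/g'(x) = lim(x→∞) (5)/(8·x + 3)
  = 0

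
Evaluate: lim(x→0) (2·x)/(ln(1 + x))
This is a 0/0 indeterminate form.

Apply L'Hôpital's rule: differentiate numerator and denominator separately.
  f(x) = 2·x   ⇒   f'(x) = 2
  g(x) = ln(x + 1)   ⇒   g'(x) = 1/(x + 1)
  lim(x→0) f'(x)/g'(x) = lim(x→0) (2)/(1/(x + 1))
  = 2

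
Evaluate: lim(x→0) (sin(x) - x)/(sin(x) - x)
This is a 0/0 indeterminate form.

Apply L'Hôpital's rule: differentiate numerator and denominator separately.
  f(x) = -x + sin(x)   ⇒   f'(x) = cos(x) - 1
  g(x) = -x + sin(x)   ⇒   g'(x) = cos(x) - 1
  lim(x→0) f'(x)/g'(x) = lim(x→0) (cos(x) - 1)/(cos(x) - 1)
  = 1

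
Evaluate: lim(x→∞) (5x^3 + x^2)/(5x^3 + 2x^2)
This is an ∞/∞ indeterminate form.

Apply L'Hôpital's rule: differentiate numerator and denominator separately.
  f(x) = 5·x^3 + x^2   ⇒   f'(x) = 15·x^2 + 2·x
  g(x) = 5·x^3 + 2·x^2   ⇒   g'(x) = 15·x^2 + 4·x
  lim(x→∞) f'(x)/g'(x) = lim(x→∞) (15·x^2 + 2·x)/(15·x^2 + 4·x)
  = 1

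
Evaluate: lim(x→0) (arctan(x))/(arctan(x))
This is a 0/0 indeterminate form.

Apply L'Hôpital's rule: differentiate numerator and denominator separately.
  f(x) = atan(x)   ⇒   f'(x) = 1/(x^2 + 1)
  g(x) = atan(x)   ⇒   g'(x) = 1/(x^2 + 1)
  lim(x→0) f'(x)/g'(x) = lim(x→0) (1/(x^2 + 1))/(1/(x^2 + 1))
  = 1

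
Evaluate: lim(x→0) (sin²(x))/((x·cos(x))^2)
This is a 0/0 indeterminate form.

Apply L'Hôpital's rule: differentiate numerator and denominator separately.
  f(x) = sin(x)^2   ⇒   f'(x) = 2·sin(x)·cos(x)
  g(x) = x^2·cos(x)^2   ⇒   g'(x) = -2·x^2·sin(x)·cos(x) + 2·x·cos(x)^2
  lim(x→0) f'(x)/g'(x) = lim(x→0) (2·sin(x)·cos(x))/(-2·x^2·sin(x)·cos(x) + 2·x·cos(x)^2)
  = 1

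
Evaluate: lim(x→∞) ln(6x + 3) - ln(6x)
This is an ∞-∞ indeterminate form.

Combine fractions or rationalize to convert ∞-∞ to 0/0 form:
  lim(x→∞) ln(6x + 3) - ln(6x) = 0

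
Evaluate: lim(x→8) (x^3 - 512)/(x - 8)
This is a standard limit.

Factor or rationalize the expression:
  lim(x→8) (x^3 - 512)/(x - 8) = 192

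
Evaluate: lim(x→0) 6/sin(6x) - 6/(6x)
This is an ∞-∞ indeterminate form.

Combine fractions or rationalize to convert ∞-∞ to 0/0 form:
  lim(x→0) 6/sin(6x) - 6/(6x) = 0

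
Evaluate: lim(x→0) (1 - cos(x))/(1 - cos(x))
This is a 0/0 indeterminate form.

Apply L'Hôpital's rule: differentiate numerator and denominator separately.
  f(x) = 1 - cos(x)   ⇒   f'(x) = sin(x)
  g(x) = 1 - cos(x)   ⇒   g'(x) = sin(x)
  lim(x→0) f'(x)/g'(x) = lim(x→0) (sin(x))/(sin(x))
  = 1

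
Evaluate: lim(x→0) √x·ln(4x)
This is a 0·∞ indeterminate form.

Rewrite 0·∞ as a quotient (0/0 or ∞/∞ form), then apply L'Hôpital's rule:
  lim(x→0) √x·ln(4x) = 0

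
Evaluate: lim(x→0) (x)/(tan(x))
This is a 0/0 indeterminate form.

Apply L'Hôpital's rule: differentiate numerator and denominator separately.
  f(x) = x   ⇒   f'(x) = 1
  g(x) = tan(x)   ⇒   g'(x) = tan(x)^2 + 1
  lim(x→0) f'(x)/g'(x) = lim(x→0) (1)/(tan(x)^2 + 1)
  = 1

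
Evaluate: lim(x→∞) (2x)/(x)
This is an ∞/∞ indeterminate form.

Apply L'Hôpital's rule: differentiate numerator and denominator separately.
  f(x) = 2·x   ⇒   f'(x) = 2
  g(x) = x   ⇒   g'(x) = 1
  lim(x→∞) f'(x)/g'(x) = lim(x→∞) (2)/(1)
  = 2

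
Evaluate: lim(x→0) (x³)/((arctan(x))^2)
This is a 0/0 indeterminate form.

Apply L'Hôpital's rule: differentiate numerator and denominator separately.
  f(x) = x^3   ⇒   f'(x) = 3·x^2
  g(x) = atan(x)^2   ⇒   g'(x) = 2·atan(x)/(x^2 + 1)
  lim(x→0) f'(x)/g'(x) = lim(x→0) (3·x^2)/(2·atan(x)/(x^2 + 1))
  = 0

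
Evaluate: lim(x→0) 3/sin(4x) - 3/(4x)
This is an ∞-∞ indeterminate form.

Combine fractions or rationalize to convert ∞-∞ to 0/0 form:
  lim(x→0) 3/sin(4x) - 3/(4x) = 0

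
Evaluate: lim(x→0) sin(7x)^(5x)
This is an exponential indeterminate form.

For exponential indeterminate forms, take the natural log:
  Let L = lim(x→0) sin(7x)^(5x)
  Then ln(L) = lim(x→0) [exponent × ln(base)]
  Evaluate using L'Hôpital or standard limits, then exponentiate.
  L = 1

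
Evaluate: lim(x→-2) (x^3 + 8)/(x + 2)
This is a standard limit.

Factor or rationalize the expression:
  lim(x→-2) (x^3 + 8)/(x + 2) = 12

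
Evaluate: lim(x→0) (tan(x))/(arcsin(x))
This is a 0/0 indeterminate form.

Apply L'Hôpital's rule: differentiate numerator and denominator separately.
  f(x) = tan(x)   ⇒   f'(x) = tan(x)^2 + 1
  g(x) = asin(x)   ⇒   g'(x) = 1/sqrt(1 - x^2)
  lim(x→0) f'(x)/g'(x) = lim(x→0) (tan(x)^2 + 1)/(1/sqrt(1 - x^2))
  = 1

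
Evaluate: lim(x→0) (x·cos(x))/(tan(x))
This is a 0/0 indeterminate form.

Apply L'Hôpital's rule: differentiate numerator and denominator separately.
  f(x) = x·cos(x)   ⇒   f'(x) = -x·sin(x) + cos(x)
  g(x) = tan(x)   ⇒   g'(x) = tan(x)^2 + 1
  lim(x→0) f'(x)/g'(x) = lim(x→0) (-x·sin(x) + cos(x))/(tan(x)^2 + 1)
  = 1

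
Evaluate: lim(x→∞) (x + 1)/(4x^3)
This is an ∞/∞ indeterminate form.

Apply L'Hôpital's rule: differentiate numerator and denominator separately.
  f(x) = x + 1   ⇒   f'(x) = 1
  g(x) = 4·x^3   ⇒   g'(x) = 12·x^2
  lim(x→∞) f'(x)/g'(x) = lim(x→∞) (1)/(12·x^2)
  = 0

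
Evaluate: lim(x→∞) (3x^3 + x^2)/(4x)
This is an ∞/∞ indeterminate form.

Apply L'Hôpital's rule: differentiate numerator and denominator separately.
  f(x) = 3·x^3 + x^2   ⇒   f'(x) = 9·x^2 + 2·x
  g(x) = 4·x   ⇒   g'(x) = 4
  lim(x→∞) f'(x)/g'(x) = lim(x→∞) (9·x^2 + 2·x)/(4)
  = ∞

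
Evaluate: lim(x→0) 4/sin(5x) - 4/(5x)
This is an ∞-∞ indeterminate form.

Combine fractions or rationalize to convert ∞-∞ to 0/0 form:
  lim(x→0) 4/sin(5x) - 4/(5x) = 0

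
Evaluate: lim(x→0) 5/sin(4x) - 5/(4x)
This is an ∞-∞ indeterminate form.

Combine fractions or rationalize to convert ∞-∞ to 0/0 form:
  lim(x→0) 5/sin(4x) - 5/(4x) = 0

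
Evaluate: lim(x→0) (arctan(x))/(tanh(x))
This is a 0/0 indeterminate form.

Apply L'Hôpital's rule: differentiate numerator and denominator separately.
  f(x) = atan(x)   ⇒   f'(x) = 1/(x^2 + 1)
  g(x) = tanh(x)   ⇒   g'(x) = 1 - tanh(x)^2
  lim(x→0) f'(x)/g'(x) = lim(x→0) (1/(x^2 + 1))/(1 - tanh(x)^2)
  = 1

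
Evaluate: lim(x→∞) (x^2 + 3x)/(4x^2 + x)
This is an ∞/∞ indeterminate form.

Apply L'Hôpital's rule: differentiate numerator and denominator separately.
  f(x) = x^2 + 3·x   ⇒   f'(x) = 2·x + 3
  g(x) = 4·x^2 + x   ⇒   g'(x) = 8·x + 1
  lim(x→∞) f'(x)/g'(x) = lim(x→∞) (2·x + 3)/(8·x + 1)
  = 1/4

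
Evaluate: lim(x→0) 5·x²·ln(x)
This is a 0·∞ indeterminate form.

Rewrite 0·∞ as a quotient (0/0 or ∞/∞ form), then apply L'Hôpital's rule:
  lim(x→0) 5·x²·ln(x) = 0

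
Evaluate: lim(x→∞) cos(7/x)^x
This is an exponential indeterminate form.

For exponential indeterminate forms, take the natural log:
  Let L = lim(x→∞) cos(7/x)^x
  Then ln(L) = lim(x→∞) [exponent × ln(base)]
  Evaluate using L'Hôpital or standard limits, then exponentiate.
  L = 1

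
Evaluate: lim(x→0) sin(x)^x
This is an exponential indeterminate form.

For exponential indeterminate forms, take the natural log:
  Let L = lim(x→0) sin(x)^x
  Then ln(L) = lim(x→0) [exponent × ln(base)]
  Evaluate using L'Hôpital or standard limits, then exponentiate.
  L = 1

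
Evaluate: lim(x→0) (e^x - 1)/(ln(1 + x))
This is a 0/0 indeterminate form.

Apply L'Hôpital's rule: differentiate numerator and denominator separately.
  f(x) = e^(x) - 1   ⇒   f'(x) = e^(x)
  g(x) = ln(x + 1)   ⇒   g'(x) = 1/(x + 1)
  lim(x→0) f'(x)/g'(x) = lim(x→0) (e^(x))/(1/(x + 1))
  = 1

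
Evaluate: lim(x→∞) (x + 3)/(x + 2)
This is an ∞/∞ indeterminate form.

Apply L'Hôpital's rule: differentiate numerator and denominator separately.
  f(x) = x + 3   ⇒   f'(x) = 1
  g(x) = x + 2   ⇒   g'(x) = 1
  lim(x→∞) f'(x)/g'(x) = lim(x→∞) (1)/(1)
  = 1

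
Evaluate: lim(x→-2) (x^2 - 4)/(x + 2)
This is a standard limit.

Factor or rationalize the expression:
  lim(x→-2) (x^2 - 4)/(x + 2) = -4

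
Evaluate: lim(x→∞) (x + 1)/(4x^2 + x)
This is an ∞/∞ indeterminate form.

Apply L'Hôpital's rule: differentiate numerator and denominator separately.
  f(x) = x + 1   ⇒   f'(x) = 1
  g(x) = 4·x^2 + x   ⇒   g'(x) = 8·x + 1
  lim(x→∞) f'(x)/g'(x) = lim(x→∞) (1)/(8·x + 1)
  = 0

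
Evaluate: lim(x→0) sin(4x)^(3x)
This is an exponential indeterminate form.

For exponential indeterminate forms, take the natural log:
  Let L = lim(x→0) sin(4x)^(3x)
  Then ln(L) = lim(x→0) [exponent × ln(base)]
  Evaluate using L'Hôpital or standard limits, then exponentiate.
  L = 1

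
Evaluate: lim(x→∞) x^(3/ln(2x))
This is an exponential indeterminate form.

For exponential indeterminate forms, take the natural log:
  Let L = lim(x→∞) x^(3/ln(2x))
  Then ln(L) = lim(x→∞) [exponent × ln(base)]
  Evaluate using L'Hôpital or standard limits, then exponentiate.
  L = e^(3)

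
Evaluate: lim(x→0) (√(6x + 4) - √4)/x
This is a standard limit.

Factor or rationalize the expression:
  lim(x→0) (√(6x + 4) - √4)/x = 3/2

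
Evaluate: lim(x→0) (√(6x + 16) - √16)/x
This is a standard limit.

Factor or rationalize the expression:
  lim(x→0) (√(6x + 16) - √16)/x = 3/4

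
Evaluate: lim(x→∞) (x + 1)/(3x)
This is an ∞/∞ indeterminate form.

Apply L'Hôpital's rule: differentiate numerator and denominator separately.
  f(x) = x + 1   ⇒   f'(x) = 1
  g(x) = 3·x   ⇒   g'(x) = 3
  lim(x→∞) f'(x)/g'(x) = lim(x→∞) (1)/(3)
  = 1/3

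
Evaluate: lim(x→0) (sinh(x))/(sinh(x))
This is a 0/0 indeterminate form.

Apply L'Hôpital's rule: differentiate numerator and denominator separately.
  f(x) = sinh(x)   ⇒   f'(x) = cosh(x)
  g(x) = sinh(x)   ⇒   g'(x) = cosh(x)
  lim(x→0) f'(x)/g'(x) = lim(x→0) (cosh(x))/(cosh(x))
  = 1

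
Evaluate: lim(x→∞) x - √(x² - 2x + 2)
This is an ∞-∞ indeterminate form.

Combine fractions or rationalize to convert ∞-∞ to 0/0 form:
  lim(x→∞) x - √(x² - 2x + 2) = 1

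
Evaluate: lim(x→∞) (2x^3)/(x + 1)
This is an ∞/∞ indeterminate form.

Apply L'Hôpital's rule: differentiate numerator and denominator separately.
  f(x) = 2·x^3   ⇒   f'(x) = 6·x^2
  g(x) = x + 1   ⇒   g'(x) = 1
  lim(x→∞) f'(x)/g'(x) = lim(x→∞) (6·x^2)/(1)
  = ∞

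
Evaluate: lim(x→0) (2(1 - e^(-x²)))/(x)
This is a 0/0 indeterminate form.

Apply L'Hôpital's rule: differentiate numerator and denominator separately.
  f(x) = 2 - 2·e^(-x^2)   ⇒   f'(x) = 4·x·e^(-x^2)
  g(x) = x   ⇒   g'(x) = 1
  lim(x→0) f'(x)/g'(x) = lim(x→0) (4·x·e^(-x^2))/(1)
  = 0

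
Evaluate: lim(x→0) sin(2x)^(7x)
This is an exponential indeterminate form.

For exponential indeterminate forms, take the natural log:
  Let L = lim(x→0) sin(2x)^(7x)
  Then ln(L) = lim(x→0) [exponent × ln(base)]
  Evaluate using L'Hôpital or standard limits, then exponentiate.
  L = 1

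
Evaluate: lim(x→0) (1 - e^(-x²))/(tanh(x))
This is a 0/0 indeterminate form.

Apply L'Hôpital's rule: differentiate numerator and denominator separately.
  f(x) = 1 - e^(-x^2)   ⇒   f'(x) = 2·x·e^(-x^2)
  g(x) = tanh(x)   ⇒   g'(x) = 1 - tanh(x)^2
  lim(x→0) f'(x)/g'(x) = lim(x→0) (2·x·e^(-x^2))/(1 - tanh(x)^2)
  = 0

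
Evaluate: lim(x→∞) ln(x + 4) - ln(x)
This is an ∞-∞ indeterminate form.

Combine fractions or rationalize to convert ∞-∞ to 0/0 form:
  lim(x→∞) ln(x + 4) - ln(x) = 0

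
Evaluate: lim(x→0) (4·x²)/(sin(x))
This is a 0/0 indeterminate form.

Apply L'Hôpital's rule: differentiate numerator and denominator separately.
  f(x) = 4·x^2   ⇒   f'(x) = 8·x
  g(x) = sin(x)   ⇒   g'(x) = cos(x)
  lim(x→0) f'(x)/g'(x) = lim(x→0) (8·x)/(cos(x))
  = 0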